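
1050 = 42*25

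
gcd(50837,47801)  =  1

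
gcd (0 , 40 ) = 40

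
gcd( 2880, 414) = 18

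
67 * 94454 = 6328418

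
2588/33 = 2588/33 = 78.42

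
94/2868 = 47/1434 = 0.03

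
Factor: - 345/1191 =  - 115/397  =  - 5^1*23^1*397^(  -  1)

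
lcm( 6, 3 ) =6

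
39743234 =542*73327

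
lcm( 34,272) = 272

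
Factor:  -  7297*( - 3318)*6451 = 2^1*3^1 * 7^1*79^1*6451^1 *7297^1 = 156188038146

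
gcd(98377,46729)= 1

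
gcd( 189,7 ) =7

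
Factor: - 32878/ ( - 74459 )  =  2^1*7^( - 1)*11^ (-1) * 17^1  =  34/77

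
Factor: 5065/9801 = 3^(-4 )*5^1*11^( -2)*1013^1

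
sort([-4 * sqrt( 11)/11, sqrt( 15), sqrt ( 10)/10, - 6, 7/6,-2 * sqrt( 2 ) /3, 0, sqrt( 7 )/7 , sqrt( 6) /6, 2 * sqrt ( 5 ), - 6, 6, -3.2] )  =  [-6, - 6, - 3.2,-4 *sqrt(  11) /11,-2*sqrt( 2)/3, 0  ,  sqrt( 10)/10,sqrt( 7 )/7, sqrt( 6) /6, 7/6, sqrt( 15 ), 2 * sqrt(5),6 ]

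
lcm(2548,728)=5096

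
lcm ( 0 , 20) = 0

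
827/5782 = 827/5782 = 0.14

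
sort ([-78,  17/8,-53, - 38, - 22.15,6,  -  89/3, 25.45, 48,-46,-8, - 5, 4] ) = [ - 78,-53, - 46, - 38,  -  89/3, - 22.15, - 8,  -  5, 17/8 , 4, 6, 25.45, 48] 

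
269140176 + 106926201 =376066377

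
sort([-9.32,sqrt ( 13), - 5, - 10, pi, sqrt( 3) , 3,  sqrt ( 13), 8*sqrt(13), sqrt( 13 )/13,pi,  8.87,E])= [ - 10,-9.32, - 5,  sqrt(13) /13,  sqrt ( 3),E, 3, pi,  pi,sqrt (13 ),  sqrt(13),  8.87,8  *sqrt( 13 ) ] 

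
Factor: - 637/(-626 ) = 2^ ( - 1)*7^2*13^1 * 313^( -1 ) 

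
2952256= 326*9056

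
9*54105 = 486945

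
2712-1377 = 1335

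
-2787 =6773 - 9560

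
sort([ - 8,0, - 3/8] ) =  [ - 8,  -  3/8, 0]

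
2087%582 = 341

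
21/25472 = 21/25472 = 0.00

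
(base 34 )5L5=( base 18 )1211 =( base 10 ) 6499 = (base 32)6B3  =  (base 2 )1100101100011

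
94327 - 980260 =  - 885933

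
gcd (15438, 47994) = 6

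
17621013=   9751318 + 7869695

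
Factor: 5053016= 2^3*37^1*43^1*397^1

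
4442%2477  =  1965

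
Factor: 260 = 2^2* 5^1 * 13^1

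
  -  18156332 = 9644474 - 27800806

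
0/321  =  0=0.00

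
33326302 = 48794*683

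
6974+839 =7813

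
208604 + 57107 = 265711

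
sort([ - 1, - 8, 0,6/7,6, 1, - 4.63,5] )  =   [ - 8, - 4.63, - 1,0,6/7,1, 5,  6]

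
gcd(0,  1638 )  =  1638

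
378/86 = 189/43 = 4.40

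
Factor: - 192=  -  2^6*3^1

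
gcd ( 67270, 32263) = 7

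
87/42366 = 29/14122 =0.00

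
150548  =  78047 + 72501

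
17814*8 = 142512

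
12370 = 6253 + 6117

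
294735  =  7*42105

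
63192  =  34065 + 29127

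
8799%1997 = 811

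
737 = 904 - 167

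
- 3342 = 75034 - 78376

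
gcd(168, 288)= 24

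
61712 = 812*76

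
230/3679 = 230/3679 = 0.06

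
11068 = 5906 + 5162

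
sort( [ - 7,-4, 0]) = [ - 7, - 4,0] 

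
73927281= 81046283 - 7119002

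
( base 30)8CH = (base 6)55025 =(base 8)16631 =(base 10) 7577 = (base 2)1110110011001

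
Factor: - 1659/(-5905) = 3^1*5^( - 1)*7^1*79^1*1181^(-1 )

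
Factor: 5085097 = 409^1*12433^1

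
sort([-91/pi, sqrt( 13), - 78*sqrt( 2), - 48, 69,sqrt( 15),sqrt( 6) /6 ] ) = [-78*sqrt( 2) ,  -  48,-91/pi,  sqrt( 6)/6,sqrt( 13), sqrt(15),69]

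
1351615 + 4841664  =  6193279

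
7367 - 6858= 509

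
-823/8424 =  - 1 + 7601/8424 = -0.10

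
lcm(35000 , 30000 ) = 210000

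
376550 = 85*4430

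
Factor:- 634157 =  - 634157^1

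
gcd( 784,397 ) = 1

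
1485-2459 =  - 974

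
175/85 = 2+1/17 = 2.06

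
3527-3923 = -396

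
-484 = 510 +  -994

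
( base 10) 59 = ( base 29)21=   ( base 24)2b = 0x3b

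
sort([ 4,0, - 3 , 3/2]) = [ - 3, 0,3/2,4] 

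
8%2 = 0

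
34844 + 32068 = 66912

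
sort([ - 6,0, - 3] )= [ - 6,-3,0]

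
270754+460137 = 730891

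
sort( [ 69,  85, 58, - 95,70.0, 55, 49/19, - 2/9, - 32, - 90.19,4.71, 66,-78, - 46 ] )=[ - 95, - 90.19, - 78,-46, - 32, -2/9,49/19,  4.71,55,58, 66,69 , 70.0, 85 ]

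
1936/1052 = 1 + 221/263 = 1.84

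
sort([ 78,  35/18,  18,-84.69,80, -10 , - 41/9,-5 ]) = [ - 84.69, - 10,  -  5, - 41/9 , 35/18,18, 78, 80 ]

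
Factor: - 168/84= - 2 = - 2^1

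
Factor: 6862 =2^1*47^1*73^1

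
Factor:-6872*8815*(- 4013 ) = 243094216840 = 2^3*5^1*41^1*43^1* 859^1 *4013^1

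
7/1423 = 7/1423 = 0.00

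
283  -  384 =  - 101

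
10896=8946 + 1950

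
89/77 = 1+12/77 = 1.16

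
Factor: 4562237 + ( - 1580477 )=2981760=2^7 * 3^1*5^1*1553^1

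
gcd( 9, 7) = 1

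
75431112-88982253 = -13551141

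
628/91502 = 314/45751  =  0.01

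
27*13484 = 364068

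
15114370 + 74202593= 89316963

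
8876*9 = 79884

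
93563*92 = 8607796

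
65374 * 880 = 57529120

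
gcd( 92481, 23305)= 1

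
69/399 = 23/133 = 0.17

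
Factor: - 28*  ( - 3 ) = 84 = 2^2*3^1*7^1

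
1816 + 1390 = 3206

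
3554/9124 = 1777/4562 = 0.39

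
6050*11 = 66550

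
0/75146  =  0 = 0.00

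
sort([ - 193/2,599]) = [  -  193/2,599]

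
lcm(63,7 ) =63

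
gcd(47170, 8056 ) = 106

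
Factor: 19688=2^3*23^1*107^1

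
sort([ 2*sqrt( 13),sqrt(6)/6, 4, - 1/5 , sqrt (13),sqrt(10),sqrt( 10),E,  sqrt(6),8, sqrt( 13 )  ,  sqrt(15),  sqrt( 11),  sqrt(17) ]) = [ - 1/5,sqrt( 6)/6,sqrt( 6 ),E,sqrt( 10),sqrt( 10),sqrt(11), sqrt (13),sqrt ( 13 ),sqrt( 15),4, sqrt( 17),2*sqrt( 13),8 ]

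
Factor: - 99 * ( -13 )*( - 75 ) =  - 3^3 * 5^2*11^1 * 13^1 = - 96525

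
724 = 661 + 63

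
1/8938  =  1/8938=0.00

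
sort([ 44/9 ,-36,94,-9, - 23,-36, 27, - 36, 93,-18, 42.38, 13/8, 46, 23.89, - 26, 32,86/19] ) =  [-36, - 36,-36,-26, - 23, -18, - 9,13/8,86/19,44/9,23.89, 27, 32, 42.38,46,93,  94]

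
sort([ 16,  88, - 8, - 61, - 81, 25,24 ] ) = [  -  81 , - 61,-8, 16, 24 , 25, 88]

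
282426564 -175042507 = 107384057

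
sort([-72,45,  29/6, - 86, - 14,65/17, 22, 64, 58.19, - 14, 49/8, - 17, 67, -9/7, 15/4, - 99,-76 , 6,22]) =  [ - 99, - 86, - 76, - 72, - 17 , - 14, - 14, - 9/7, 15/4,65/17, 29/6,  6, 49/8, 22,22,  45, 58.19, 64, 67]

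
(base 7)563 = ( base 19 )F5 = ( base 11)244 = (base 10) 290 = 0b100100010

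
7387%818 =25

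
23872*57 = 1360704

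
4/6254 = 2/3127 = 0.00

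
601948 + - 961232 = - 359284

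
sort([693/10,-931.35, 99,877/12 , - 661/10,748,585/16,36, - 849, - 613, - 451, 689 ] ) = [ - 931.35  , - 849, - 613, - 451, - 661/10,36, 585/16,  693/10,  877/12, 99,  689,748 ] 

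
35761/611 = 35761/611 = 58.53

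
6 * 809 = 4854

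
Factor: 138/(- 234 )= -23/39  =  - 3^(-1)* 13^(-1 )* 23^1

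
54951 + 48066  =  103017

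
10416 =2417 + 7999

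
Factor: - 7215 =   -  3^1*5^1*13^1*37^1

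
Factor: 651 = 3^1*7^1 *31^1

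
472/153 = 472/153 = 3.08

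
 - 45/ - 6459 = 15/2153 = 0.01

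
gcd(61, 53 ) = 1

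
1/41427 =1/41427=0.00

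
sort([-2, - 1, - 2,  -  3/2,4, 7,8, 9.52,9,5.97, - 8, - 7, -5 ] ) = [-8, - 7  ,  -  5, - 2,- 2, - 3/2,  -  1, 4, 5.97, 7, 8, 9,9.52]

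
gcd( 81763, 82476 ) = 1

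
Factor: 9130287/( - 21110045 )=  - 3^1*5^( - 1 )*11^( - 1) * 19^( -1)*23^1*113^1*1171^1*20201^( - 1) 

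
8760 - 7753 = 1007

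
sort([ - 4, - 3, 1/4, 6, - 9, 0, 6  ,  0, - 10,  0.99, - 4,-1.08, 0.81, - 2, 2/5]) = [ - 10,-9, - 4, - 4 , - 3, - 2, - 1.08,  0,  0,1/4,2/5, 0.81,0.99, 6, 6 ]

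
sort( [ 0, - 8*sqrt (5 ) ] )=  [ - 8*sqrt( 5 ), 0 ]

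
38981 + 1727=40708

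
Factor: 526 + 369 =5^1*179^1 =895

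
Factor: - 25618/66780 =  - 12809/33390= - 2^(- 1)*3^( - 2)*5^(-1)*7^ (- 1)*53^( -1)*12809^1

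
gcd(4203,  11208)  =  1401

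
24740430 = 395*62634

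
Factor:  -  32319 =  -3^5 * 7^1*19^1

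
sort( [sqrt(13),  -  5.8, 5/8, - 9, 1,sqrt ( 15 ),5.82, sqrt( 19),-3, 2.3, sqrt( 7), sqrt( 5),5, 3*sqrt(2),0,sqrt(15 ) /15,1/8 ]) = [ - 9, - 5.8,  -  3,0,1/8,sqrt( 15)/15,5/8,1, sqrt(5),2.3, sqrt(7),sqrt(13), sqrt(15 ),3*sqrt(2 ),sqrt( 19),  5,5.82]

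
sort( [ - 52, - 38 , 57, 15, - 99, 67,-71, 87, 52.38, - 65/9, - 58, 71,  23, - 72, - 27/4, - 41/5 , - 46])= [ - 99,  -  72, - 71, - 58, - 52,-46, - 38, - 41/5,-65/9,-27/4, 15,23,  52.38,57, 67, 71, 87]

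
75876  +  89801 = 165677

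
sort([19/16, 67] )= [ 19/16 , 67 ]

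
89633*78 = 6991374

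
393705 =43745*9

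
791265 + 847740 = 1639005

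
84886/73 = 84886/73 = 1162.82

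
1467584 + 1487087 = 2954671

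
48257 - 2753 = 45504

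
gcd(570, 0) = 570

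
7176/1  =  7176=7176.00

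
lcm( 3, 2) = 6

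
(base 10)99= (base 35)2T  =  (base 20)4j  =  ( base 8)143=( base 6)243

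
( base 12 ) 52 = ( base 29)24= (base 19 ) 35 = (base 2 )111110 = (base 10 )62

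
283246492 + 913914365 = 1197160857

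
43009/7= 43009/7 = 6144.14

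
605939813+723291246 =1329231059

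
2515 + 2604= 5119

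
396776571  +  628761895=1025538466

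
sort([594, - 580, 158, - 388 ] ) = [-580, - 388, 158,  594] 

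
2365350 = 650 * 3639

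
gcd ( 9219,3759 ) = 21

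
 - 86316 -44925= - 131241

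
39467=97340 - 57873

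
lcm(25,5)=25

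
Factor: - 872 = -2^3*109^1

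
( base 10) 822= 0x336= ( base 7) 2253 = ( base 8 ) 1466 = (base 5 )11242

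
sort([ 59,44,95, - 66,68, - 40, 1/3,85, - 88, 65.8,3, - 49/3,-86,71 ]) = [ - 88, - 86, - 66, - 40,  -  49/3, 1/3,  3,  44,  59, 65.8, 68,71 , 85, 95 ]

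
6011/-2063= - 3+178/2063 = -  2.91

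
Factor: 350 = 2^1*5^2*7^1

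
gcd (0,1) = 1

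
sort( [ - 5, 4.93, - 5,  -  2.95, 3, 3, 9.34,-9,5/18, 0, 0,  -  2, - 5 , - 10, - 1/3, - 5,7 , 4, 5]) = [-10, - 9, - 5, - 5,  -  5, - 5,-2.95, - 2, - 1/3, 0, 0, 5/18, 3, 3, 4 , 4.93, 5, 7,9.34 ]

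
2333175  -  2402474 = -69299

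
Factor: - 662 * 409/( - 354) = 135379/177 = 3^( - 1 )*  59^( - 1 )*331^1*409^1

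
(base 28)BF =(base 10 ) 323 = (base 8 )503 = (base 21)f8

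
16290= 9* 1810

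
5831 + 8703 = 14534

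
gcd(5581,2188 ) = 1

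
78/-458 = -39/229=- 0.17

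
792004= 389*2036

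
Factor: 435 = 3^1*5^1 * 29^1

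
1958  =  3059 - 1101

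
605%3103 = 605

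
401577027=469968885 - 68391858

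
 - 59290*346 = - 20514340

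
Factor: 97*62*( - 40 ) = -2^4*5^1*31^1*97^1 = - 240560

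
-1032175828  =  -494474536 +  - 537701292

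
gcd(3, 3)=3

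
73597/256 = 287  +  125/256  =  287.49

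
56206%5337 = 2836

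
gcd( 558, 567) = 9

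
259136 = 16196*16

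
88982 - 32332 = 56650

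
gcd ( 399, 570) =57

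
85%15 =10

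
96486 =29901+66585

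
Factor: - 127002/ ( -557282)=3^1*11^(  -  1)*61^1* 73^( - 1) = 183/803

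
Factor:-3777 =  - 3^1*1259^1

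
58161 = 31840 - - 26321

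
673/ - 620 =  - 2 + 567/620 = -1.09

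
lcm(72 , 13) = 936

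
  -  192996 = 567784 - 760780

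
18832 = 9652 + 9180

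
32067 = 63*509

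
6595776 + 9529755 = 16125531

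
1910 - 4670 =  - 2760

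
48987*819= 40120353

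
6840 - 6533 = 307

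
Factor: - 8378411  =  -19^1 * 61^1*7229^1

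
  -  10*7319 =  - 73190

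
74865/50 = 14973/10= 1497.30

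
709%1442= 709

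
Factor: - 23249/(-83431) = 67^1*347^1*83431^(  -  1) 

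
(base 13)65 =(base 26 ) 35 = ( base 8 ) 123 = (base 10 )83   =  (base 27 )32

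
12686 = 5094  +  7592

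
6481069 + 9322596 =15803665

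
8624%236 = 128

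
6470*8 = 51760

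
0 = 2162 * 0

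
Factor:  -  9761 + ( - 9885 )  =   - 19646= -2^1*11^1*19^1*47^1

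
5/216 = 5/216 = 0.02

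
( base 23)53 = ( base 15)7D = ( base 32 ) 3m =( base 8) 166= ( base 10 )118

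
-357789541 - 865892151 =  - 1223681692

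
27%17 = 10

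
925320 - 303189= 622131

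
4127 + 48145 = 52272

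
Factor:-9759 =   -  3^1 * 3253^1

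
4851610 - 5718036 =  - 866426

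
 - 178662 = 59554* ( - 3)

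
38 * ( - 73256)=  - 2783728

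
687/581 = 687/581=1.18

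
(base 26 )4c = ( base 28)44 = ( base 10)116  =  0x74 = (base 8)164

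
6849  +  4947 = 11796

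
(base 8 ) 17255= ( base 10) 7853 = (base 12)4665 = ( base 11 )599a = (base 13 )3761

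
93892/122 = 769 + 37/61 = 769.61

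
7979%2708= 2563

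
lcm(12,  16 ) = 48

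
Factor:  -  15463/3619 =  - 47/11 = -11^( - 1 )*47^1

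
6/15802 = 3/7901 = 0.00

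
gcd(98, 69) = 1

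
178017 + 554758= 732775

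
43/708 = 43/708 = 0.06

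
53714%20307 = 13100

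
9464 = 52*182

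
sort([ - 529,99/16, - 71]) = [ - 529, - 71,99/16 ]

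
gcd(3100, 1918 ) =2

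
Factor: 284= 2^2  *71^1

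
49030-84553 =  - 35523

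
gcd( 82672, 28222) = 2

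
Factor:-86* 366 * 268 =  - 2^4*3^1*43^1*61^1 * 67^1=-8435568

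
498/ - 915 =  - 166/305 = -0.54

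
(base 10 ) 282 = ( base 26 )am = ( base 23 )C6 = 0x11a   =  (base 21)d9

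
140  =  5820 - 5680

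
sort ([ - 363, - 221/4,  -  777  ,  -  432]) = [ - 777,- 432 ,-363, - 221/4] 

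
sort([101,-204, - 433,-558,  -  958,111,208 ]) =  [  -  958, - 558, - 433, - 204,101,  111, 208]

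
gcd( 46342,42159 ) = 47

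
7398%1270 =1048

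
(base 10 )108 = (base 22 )4k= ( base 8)154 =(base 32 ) 3C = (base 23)4g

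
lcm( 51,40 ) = 2040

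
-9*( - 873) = 7857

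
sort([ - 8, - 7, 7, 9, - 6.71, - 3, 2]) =[ - 8, - 7, - 6.71,  -  3, 2,7,9 ]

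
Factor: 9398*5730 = 2^2*3^1*5^1*37^1 *127^1*191^1 = 53850540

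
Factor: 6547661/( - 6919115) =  - 5^(-1 )*7^( - 1)*197689^ ( - 1)*6547661^1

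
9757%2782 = 1411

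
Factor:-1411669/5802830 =-2^( -1)*5^( - 1 )*7^1 * 11^( - 1 )*71^( - 1) * 743^( - 1 )*201667^1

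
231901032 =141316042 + 90584990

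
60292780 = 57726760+2566020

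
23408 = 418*56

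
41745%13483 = 1296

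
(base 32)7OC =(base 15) 254D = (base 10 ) 7948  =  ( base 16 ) 1F0C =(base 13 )3805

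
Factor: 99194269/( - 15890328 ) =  - 2^( - 3)*3^(  -  2 )*17^1 * 19^1*220699^ ( - 1)*307103^1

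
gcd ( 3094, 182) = 182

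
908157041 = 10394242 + 897762799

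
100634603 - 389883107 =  - 289248504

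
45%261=45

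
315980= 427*740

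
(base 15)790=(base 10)1710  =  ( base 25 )2ia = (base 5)23320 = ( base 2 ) 11010101110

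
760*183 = 139080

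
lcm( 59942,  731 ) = 59942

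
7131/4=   7131/4 = 1782.75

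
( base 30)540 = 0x120c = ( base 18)E4C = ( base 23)8gk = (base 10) 4620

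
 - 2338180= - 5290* 442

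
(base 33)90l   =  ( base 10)9822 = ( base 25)fhm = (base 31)A6Q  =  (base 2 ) 10011001011110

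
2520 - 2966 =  - 446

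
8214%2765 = 2684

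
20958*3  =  62874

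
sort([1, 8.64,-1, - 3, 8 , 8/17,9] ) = [-3, - 1,  8/17,1,8, 8.64, 9]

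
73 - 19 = 54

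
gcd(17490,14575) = 2915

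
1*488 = 488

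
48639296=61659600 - 13020304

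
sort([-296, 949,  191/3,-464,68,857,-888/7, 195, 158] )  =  [  -  464,-296, - 888/7,191/3, 68,158,195,857,  949 ] 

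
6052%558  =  472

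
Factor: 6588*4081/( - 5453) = -3840804/779 = - 2^2 *3^3*11^1 * 19^( - 1)*41^( - 1) * 53^1*61^1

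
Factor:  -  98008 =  - 2^3*12251^1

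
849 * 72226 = 61319874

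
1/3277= 1/3277=0.00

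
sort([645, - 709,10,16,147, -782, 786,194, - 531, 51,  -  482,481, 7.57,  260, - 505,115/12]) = [ -782,-709, - 531,  -  505, - 482, 7.57, 115/12, 10, 16, 51, 147,  194, 260, 481, 645,786 ]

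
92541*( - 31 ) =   -  2868771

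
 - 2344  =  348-2692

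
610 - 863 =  - 253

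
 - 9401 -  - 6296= - 3105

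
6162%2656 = 850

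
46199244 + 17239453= 63438697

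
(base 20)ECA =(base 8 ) 13332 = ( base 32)5mq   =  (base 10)5850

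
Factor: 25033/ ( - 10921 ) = - 67^( - 1) * 163^( - 1)*25033^1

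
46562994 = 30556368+16006626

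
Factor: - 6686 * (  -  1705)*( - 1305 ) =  - 14876517150 = - 2^1 * 3^2 * 5^2 * 11^1*29^1* 31^1 * 3343^1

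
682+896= 1578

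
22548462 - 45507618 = - 22959156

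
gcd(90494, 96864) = 2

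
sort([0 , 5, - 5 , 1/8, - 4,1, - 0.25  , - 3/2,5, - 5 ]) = [ - 5 , - 5, - 4, - 3/2, - 0.25 , 0,1/8,1,  5, 5]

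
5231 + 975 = 6206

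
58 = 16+42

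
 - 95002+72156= - 22846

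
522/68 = 7 + 23/34 =7.68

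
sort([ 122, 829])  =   [ 122,829] 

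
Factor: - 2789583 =-3^1*929861^1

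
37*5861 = 216857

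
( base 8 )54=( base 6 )112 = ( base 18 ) 28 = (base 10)44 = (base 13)35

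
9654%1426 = 1098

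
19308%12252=7056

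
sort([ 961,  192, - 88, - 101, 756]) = [ - 101, - 88 , 192, 756, 961 ] 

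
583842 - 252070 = 331772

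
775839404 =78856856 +696982548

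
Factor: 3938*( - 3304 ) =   -  2^4*7^1*11^1*59^1*179^1 = - 13011152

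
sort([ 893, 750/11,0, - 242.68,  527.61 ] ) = [ - 242.68,0 , 750/11, 527.61,893]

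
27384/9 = 9128/3 = 3042.67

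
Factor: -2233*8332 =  - 18605356 = -2^2 * 7^1*11^1*29^1*2083^1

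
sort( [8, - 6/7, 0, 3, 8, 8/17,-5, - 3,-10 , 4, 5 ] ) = [ - 10, - 5,- 3, - 6/7,0, 8/17,  3 , 4,5, 8, 8]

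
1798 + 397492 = 399290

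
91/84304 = 91/84304 = 0.00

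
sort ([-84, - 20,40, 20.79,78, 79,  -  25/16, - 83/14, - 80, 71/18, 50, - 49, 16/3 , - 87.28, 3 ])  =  [ - 87.28, - 84, - 80,-49 ,  -  20, - 83/14, - 25/16,3,  71/18, 16/3, 20.79, 40,50,78, 79] 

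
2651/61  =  2651/61 = 43.46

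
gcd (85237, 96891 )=1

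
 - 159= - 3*53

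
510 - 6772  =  -6262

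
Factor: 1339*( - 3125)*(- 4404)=18427987500 = 2^2 * 3^1*5^5*13^1*103^1*367^1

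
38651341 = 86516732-47865391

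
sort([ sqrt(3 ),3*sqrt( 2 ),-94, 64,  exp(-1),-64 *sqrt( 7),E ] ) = [ - 64*sqrt(7 ),  -  94,exp( - 1 ),sqrt(3 ),E, 3*sqrt(2 ),  64 ]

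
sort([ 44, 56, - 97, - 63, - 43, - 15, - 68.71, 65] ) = [-97, - 68.71 , - 63, - 43, - 15, 44, 56, 65]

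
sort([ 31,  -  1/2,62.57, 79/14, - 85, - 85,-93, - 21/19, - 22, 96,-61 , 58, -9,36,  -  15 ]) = [ - 93, - 85, - 85, - 61,- 22,-15, - 9, -21/19, - 1/2, 79/14, 31,36,58, 62.57, 96 ] 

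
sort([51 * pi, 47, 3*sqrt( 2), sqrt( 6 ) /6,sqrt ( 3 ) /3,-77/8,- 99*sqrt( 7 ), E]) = [ - 99*sqrt ( 7),  -  77/8, sqrt( 6 ) /6, sqrt( 3) /3, E, 3 * sqrt( 2),47, 51*pi] 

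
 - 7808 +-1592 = - 9400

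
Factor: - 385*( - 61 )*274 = 2^1*5^1*7^1 * 11^1 * 61^1 * 137^1 = 6434890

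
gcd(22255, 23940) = 5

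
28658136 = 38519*744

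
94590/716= 132 + 39/358 = 132.11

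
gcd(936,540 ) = 36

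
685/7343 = 685/7343 = 0.09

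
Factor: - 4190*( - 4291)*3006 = 2^2*3^2*5^1*7^1*167^1*419^1 * 613^1 = 54045745740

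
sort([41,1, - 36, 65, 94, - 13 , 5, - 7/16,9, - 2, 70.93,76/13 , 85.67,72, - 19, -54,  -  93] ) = [  -  93,-54,  -  36 ,-19 ,-13 , - 2, - 7/16 , 1,  5 , 76/13,9,41,65,  70.93 , 72,85.67, 94] 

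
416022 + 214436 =630458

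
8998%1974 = 1102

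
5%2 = 1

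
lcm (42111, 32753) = 294777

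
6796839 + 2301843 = 9098682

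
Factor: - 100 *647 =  - 2^2*5^2*647^1 = - 64700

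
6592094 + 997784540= 1004376634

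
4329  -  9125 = -4796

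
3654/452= 8 + 19/226 = 8.08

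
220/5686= 110/2843=0.04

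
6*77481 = 464886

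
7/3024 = 1/432=0.00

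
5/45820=1/9164= 0.00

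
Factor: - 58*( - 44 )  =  2^3*11^1*29^1 =2552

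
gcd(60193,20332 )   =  1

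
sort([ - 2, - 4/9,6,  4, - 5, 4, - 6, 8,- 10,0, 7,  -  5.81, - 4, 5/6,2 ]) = [ - 10, - 6, - 5.81, - 5, - 4, - 2,  -  4/9,  0, 5/6, 2, 4,  4, 6, 7, 8]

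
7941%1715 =1081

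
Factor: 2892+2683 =5575 =5^2*223^1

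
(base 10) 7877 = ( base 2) 1111011000101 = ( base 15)2502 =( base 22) g61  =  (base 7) 31652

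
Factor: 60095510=2^1*5^1 * 17^1*43^1*8221^1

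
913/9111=913/9111 = 0.10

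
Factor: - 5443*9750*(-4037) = 2^1 *3^1*5^3*11^1*13^1* 367^1 * 5443^1 = 214240562250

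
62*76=4712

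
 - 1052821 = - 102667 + - 950154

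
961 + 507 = 1468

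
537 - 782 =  - 245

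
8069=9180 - 1111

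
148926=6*24821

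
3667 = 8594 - 4927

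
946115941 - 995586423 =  - 49470482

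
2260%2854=2260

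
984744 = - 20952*( - 47 )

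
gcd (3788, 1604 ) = 4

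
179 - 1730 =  - 1551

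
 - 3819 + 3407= - 412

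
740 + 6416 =7156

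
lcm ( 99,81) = 891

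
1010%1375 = 1010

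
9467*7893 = 74723031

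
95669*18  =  1722042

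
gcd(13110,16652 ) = 46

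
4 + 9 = 13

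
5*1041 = 5205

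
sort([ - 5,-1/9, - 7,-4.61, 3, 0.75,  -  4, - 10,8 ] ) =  [- 10,-7,-5, - 4.61, - 4 , - 1/9, 0.75 , 3, 8]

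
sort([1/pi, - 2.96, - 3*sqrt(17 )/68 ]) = [ - 2.96, - 3*sqrt ( 17 ) /68, 1/pi ]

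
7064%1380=164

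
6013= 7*859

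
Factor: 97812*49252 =2^4*3^2*7^1*11^1*13^1 * 19^1 * 1759^1  =  4817436624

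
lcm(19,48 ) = 912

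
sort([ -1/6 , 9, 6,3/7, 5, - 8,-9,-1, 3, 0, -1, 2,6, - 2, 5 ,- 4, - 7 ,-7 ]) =[ - 9, - 8,- 7, - 7,-4, - 2, - 1, -1, - 1/6,0,3/7,2, 3, 5 , 5 , 6,  6,9]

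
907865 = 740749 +167116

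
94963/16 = 5935 + 3/16 = 5935.19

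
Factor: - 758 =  - 2^1*379^1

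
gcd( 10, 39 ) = 1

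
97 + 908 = 1005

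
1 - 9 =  - 8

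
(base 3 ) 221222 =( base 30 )nb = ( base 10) 701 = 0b1010111101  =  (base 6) 3125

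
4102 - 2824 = 1278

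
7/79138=7/79138= 0.00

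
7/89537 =1/12791=0.00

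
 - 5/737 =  - 5/737 = -0.01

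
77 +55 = 132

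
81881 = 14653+67228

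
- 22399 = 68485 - 90884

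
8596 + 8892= 17488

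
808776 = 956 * 846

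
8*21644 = 173152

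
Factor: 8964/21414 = 18/43=2^1*3^2*43^( - 1) 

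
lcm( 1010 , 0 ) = 0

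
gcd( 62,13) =1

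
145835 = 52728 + 93107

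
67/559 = 67/559  =  0.12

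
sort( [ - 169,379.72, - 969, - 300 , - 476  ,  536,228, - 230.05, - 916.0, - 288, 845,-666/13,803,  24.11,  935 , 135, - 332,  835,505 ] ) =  [-969, - 916.0, - 476, - 332,- 300, - 288, - 230.05, - 169, - 666/13  ,  24.11,  135, 228, 379.72,  505, 536,  803, 835, 845 , 935]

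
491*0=0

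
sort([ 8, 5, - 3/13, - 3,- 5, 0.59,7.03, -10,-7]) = [- 10, -7, - 5, - 3, -3/13, 0.59,5 , 7.03,8 ] 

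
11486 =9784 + 1702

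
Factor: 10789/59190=2^ ( - 1)*3^ ( - 1 ) * 5^ (-1)*1973^( - 1) * 10789^1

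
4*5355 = 21420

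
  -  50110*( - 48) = 2405280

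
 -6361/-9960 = 6361/9960 = 0.64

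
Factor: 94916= 2^2*61^1*389^1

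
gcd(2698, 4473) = 71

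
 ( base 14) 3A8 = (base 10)736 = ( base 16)2E0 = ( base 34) LM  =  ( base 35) l1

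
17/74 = 17/74 = 0.23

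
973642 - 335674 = 637968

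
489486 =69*7094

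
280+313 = 593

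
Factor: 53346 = 2^1*3^1  *  17^1*523^1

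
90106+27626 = 117732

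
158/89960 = 79/44980 = 0.00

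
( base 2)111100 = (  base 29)22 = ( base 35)1p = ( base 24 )2C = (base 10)60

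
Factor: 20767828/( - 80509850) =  - 2^1*5^ ( - 2)*29^1*701^( - 1)*2297^( - 1)*179033^1 = - 10383914/40254925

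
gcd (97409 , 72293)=13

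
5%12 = 5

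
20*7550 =151000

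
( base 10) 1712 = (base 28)254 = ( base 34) 1GC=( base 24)2N8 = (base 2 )11010110000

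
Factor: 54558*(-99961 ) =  - 5453672238  =  - 2^1*3^2*7^1*433^1*99961^1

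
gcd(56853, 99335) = 1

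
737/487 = 1 + 250/487 =1.51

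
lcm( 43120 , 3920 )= 43120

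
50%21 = 8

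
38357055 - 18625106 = 19731949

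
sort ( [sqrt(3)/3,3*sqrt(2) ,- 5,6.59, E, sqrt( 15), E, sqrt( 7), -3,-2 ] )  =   [ - 5,-3, - 2,  sqrt(3)/3 , sqrt(7),E, E, sqrt( 15 ),3 * sqrt( 2 ),6.59]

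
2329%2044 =285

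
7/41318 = 7/41318 = 0.00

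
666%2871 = 666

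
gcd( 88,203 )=1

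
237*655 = 155235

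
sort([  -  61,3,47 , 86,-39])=[-61,-39, 3,  47, 86]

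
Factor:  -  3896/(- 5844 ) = 2^1 *3^(-1 ) = 2/3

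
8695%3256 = 2183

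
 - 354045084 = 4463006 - 358508090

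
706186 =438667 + 267519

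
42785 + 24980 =67765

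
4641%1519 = 84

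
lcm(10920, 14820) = 207480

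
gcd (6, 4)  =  2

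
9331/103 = 9331/103 = 90.59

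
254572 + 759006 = 1013578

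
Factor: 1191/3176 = 3/8 = 2^ ( - 3)*3^1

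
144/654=24/109=0.22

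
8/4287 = 8/4287=0.00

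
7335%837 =639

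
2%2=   0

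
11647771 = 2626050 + 9021721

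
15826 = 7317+8509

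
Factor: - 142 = -2^1*71^1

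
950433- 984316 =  -33883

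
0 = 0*( -20603) 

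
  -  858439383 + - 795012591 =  - 1653451974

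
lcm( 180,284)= 12780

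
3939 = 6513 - 2574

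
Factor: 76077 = 3^2*79^1*107^1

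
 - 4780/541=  - 4780/541 =- 8.84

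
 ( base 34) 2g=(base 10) 84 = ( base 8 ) 124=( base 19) 48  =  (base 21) 40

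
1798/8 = 899/4 = 224.75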